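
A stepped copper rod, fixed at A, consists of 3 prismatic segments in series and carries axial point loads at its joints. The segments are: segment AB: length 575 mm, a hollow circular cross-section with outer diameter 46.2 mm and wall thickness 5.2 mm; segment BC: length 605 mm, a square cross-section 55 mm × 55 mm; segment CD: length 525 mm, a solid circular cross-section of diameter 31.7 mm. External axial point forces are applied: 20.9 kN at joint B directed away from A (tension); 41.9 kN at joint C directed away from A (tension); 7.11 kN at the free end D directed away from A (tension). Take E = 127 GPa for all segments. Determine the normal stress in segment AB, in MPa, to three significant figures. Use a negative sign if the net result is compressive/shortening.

104 MPa

Internal axial forces (sectioning from the free end, tension +): N_CD = 7.11 kN, N_BC = 49.01 kN, N_AB = 69.91 kN.
A_AB = 669.8 mm².
σ_AB = N_AB/A_AB = 69910/669.8 = 104.4 MPa.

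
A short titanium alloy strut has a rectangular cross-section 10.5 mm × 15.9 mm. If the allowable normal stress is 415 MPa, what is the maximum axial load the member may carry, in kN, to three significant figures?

69.3 kN

A = 167 mm².
P_max = σ_allow · A = 415 · 167 = 69280 N = 69.28 kN.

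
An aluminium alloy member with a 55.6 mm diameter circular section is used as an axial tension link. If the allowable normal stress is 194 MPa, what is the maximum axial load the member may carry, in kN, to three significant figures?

471 kN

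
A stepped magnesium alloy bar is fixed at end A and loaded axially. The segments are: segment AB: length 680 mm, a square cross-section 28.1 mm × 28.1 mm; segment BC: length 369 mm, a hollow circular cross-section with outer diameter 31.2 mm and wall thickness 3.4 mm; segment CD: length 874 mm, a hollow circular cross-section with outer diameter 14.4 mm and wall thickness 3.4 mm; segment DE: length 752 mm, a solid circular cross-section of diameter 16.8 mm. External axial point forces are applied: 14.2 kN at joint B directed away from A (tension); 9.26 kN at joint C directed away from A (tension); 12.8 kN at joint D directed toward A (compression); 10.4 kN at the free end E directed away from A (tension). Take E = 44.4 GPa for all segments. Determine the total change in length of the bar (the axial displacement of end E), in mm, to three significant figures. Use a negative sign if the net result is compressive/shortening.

Internal axial forces (sectioning from the free end, tension +): N_DE = 10.4 kN, N_CD = -2.4 kN, N_BC = 6.86 kN, N_AB = 21.06 kN.
A_AB = 789.6 mm².
A_BC = 296.9 mm².
A_CD = 117.5 mm².
A_DE = 221.7 mm².
δ_AB = 21060·680/(789.6·44400) = 0.4085 mm
δ_BC = 6860·369/(296.9·44400) = 0.192 mm
δ_CD = -2400·874/(117.5·44400) = -0.4021 mm
δ_DE = 10400·752/(221.7·44400) = 0.7946 mm
δ = Σδ_i = 0.993 mm.

0.993 mm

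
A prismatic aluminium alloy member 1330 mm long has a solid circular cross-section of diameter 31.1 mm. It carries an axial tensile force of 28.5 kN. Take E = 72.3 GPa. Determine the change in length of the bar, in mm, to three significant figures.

A = 759.6 mm².
δ_mech = NL/(AE) = 28500·1330/(759.6·72300) = 0.6902 mm.

0.690 mm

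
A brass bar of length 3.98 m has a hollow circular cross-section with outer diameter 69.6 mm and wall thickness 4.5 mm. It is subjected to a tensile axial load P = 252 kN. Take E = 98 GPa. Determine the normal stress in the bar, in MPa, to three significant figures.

274 MPa

A = 920.3 mm².
σ = N/A = 252000/920.3 = 273.8 MPa.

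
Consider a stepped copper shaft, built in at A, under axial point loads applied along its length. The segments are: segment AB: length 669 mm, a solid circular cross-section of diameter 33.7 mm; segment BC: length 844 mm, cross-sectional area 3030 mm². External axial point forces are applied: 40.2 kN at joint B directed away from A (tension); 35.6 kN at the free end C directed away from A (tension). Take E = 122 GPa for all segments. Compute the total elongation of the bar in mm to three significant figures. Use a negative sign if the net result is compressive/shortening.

Internal axial forces (sectioning from the free end, tension +): N_BC = 35.6 kN, N_AB = 75.8 kN.
A_AB = 892 mm².
δ_AB = 75800·669/(892·122000) = 0.466 mm
δ_BC = 35600·844/(3030·122000) = 0.08128 mm
δ = Σδ_i = 0.5473 mm.

0.547 mm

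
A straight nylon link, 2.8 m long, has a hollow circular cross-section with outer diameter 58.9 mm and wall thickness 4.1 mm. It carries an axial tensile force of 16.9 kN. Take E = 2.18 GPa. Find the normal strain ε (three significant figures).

0.0110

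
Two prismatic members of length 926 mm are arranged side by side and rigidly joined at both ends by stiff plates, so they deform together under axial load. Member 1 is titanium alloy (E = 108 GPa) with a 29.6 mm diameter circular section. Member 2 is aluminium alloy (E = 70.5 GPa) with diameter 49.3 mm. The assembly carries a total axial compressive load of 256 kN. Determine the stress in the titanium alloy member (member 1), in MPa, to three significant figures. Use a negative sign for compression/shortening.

A_1 = 688.1 mm².
A_2 = 1909 mm².
Equal strain + equilibrium ⇒ each member carries load in proportion to AE: A₁E₁ = 74320000 N, A₂E₂ = 134600000 N, ΣAE = 208900000 N.
σ₁ = P·E₁/ΣAE = -256000·108000/208900000 = -132.4 MPa.

-132 MPa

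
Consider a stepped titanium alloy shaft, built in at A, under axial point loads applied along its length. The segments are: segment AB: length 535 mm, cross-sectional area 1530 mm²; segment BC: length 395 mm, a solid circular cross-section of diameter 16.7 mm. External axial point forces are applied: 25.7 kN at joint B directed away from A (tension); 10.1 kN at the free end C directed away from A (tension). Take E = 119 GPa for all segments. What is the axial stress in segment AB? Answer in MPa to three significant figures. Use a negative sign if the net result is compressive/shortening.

Internal axial forces (sectioning from the free end, tension +): N_BC = 10.1 kN, N_AB = 35.8 kN.
σ_AB = N_AB/A_AB = 35800/1530 = 23.4 MPa.

23.4 MPa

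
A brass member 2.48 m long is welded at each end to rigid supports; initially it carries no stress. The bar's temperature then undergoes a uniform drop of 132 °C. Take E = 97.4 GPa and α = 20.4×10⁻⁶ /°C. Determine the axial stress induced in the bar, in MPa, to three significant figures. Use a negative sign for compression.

262 MPa

Free thermal expansion αLΔT = 20.4e-6 · 2480 · -132 = -6.678 mm.
The walls impose strain ε = −(-6.678)/2480 = 2.6928e-03; σ = Eε = 97400 · 2.6928e-03 = 262.3 MPa.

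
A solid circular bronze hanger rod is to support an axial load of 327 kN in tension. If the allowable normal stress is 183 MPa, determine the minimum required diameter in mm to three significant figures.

47.7 mm

Required area A ≥ P/σ_allow = 327000/183 = 1787 mm².
For a solid circular section, d ≥ √(4A/π) = 47.7 mm.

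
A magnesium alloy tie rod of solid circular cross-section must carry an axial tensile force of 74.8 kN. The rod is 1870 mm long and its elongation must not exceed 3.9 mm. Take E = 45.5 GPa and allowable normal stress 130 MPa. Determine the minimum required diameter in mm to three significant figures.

31.7 mm

Required area A ≥ P/σ_allow = 74800/130 = 575.4 mm².
For a solid circular section, d ≥ √(4A/π) = 27.07 mm.
Elongation limit: A ≥ PL/(Eδ_allow) = 74800·1870/(45500·3.9) = 788.3 mm² ⇒ d ≥ 31.68 mm.
The elongation limit governs.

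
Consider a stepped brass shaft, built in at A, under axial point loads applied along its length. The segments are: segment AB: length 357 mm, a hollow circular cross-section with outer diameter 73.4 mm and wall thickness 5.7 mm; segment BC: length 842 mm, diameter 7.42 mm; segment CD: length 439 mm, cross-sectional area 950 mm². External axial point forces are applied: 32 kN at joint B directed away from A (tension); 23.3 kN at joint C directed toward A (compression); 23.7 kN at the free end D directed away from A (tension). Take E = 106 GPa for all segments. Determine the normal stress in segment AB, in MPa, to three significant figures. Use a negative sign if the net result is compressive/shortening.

26.7 MPa

Internal axial forces (sectioning from the free end, tension +): N_CD = 23.7 kN, N_BC = 0.4 kN, N_AB = 32.4 kN.
A_AB = 1212 mm².
σ_AB = N_AB/A_AB = 32400/1212 = 26.73 MPa.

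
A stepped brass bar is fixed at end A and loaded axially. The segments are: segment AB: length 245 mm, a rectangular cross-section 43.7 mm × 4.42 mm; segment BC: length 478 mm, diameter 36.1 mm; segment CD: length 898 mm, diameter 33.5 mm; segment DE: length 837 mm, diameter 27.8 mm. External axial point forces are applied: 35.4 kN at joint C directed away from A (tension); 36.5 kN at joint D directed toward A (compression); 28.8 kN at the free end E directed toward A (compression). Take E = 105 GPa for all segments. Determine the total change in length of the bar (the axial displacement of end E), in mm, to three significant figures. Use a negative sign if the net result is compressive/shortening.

-1.51 mm

Internal axial forces (sectioning from the free end, tension +): N_DE = -28.8 kN, N_CD = -65.3 kN, N_BC = -29.9 kN, N_AB = -29.9 kN.
A_AB = 193.2 mm².
A_BC = 1024 mm².
A_CD = 881.4 mm².
A_DE = 607 mm².
δ_AB = -29900·245/(193.2·105000) = -0.3612 mm
δ_BC = -29900·478/(1024·105000) = -0.133 mm
δ_CD = -65300·898/(881.4·105000) = -0.6336 mm
δ_DE = -28800·837/(607·105000) = -0.3782 mm
δ = Σδ_i = -1.506 mm.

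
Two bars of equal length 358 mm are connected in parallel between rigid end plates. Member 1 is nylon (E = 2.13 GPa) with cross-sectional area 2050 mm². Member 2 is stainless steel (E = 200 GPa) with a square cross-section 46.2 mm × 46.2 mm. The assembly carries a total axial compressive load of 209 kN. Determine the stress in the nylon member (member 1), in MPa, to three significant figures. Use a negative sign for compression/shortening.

-1.03 MPa

A_2 = 2134 mm².
Equal strain + equilibrium ⇒ each member carries load in proportion to AE: A₁E₁ = 4366000 N, A₂E₂ = 426900000 N, ΣAE = 431300000 N.
σ₁ = P·E₁/ΣAE = -209000·2130/431300000 = -1.032 MPa.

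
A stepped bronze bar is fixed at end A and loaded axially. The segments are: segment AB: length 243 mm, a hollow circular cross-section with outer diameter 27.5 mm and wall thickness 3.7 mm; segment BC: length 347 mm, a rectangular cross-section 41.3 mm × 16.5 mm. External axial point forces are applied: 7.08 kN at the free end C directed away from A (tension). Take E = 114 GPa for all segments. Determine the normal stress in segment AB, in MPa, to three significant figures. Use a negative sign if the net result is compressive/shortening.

Internal axial forces (sectioning from the free end, tension +): N_BC = 7.08 kN, N_AB = 7.08 kN.
A_AB = 276.6 mm².
σ_AB = N_AB/A_AB = 7080/276.6 = 25.59 MPa.

25.6 MPa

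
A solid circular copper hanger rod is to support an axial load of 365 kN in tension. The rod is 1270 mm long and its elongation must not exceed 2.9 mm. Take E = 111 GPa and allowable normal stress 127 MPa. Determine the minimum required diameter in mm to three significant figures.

Required area A ≥ P/σ_allow = 365000/127 = 2874 mm².
For a solid circular section, d ≥ √(4A/π) = 60.49 mm.
Elongation limit: A ≥ PL/(Eδ_allow) = 365000·1270/(111000·2.9) = 1440 mm² ⇒ d ≥ 42.82 mm.
The stress limit governs.

60.5 mm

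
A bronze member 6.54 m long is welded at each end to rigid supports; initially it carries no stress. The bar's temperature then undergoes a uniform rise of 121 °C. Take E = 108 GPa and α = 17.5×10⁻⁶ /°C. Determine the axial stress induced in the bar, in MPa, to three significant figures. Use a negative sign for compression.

Free thermal expansion αLΔT = 17.5e-6 · 6540 · 121 = 13.85 mm.
The walls impose strain ε = −(13.85)/6540 = -2.1175e-03; σ = Eε = 108000 · -2.1175e-03 = -228.7 MPa.

-229 MPa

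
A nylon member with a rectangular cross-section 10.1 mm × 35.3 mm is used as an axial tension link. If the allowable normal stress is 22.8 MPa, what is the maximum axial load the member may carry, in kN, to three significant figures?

8.13 kN

A = 356.5 mm².
P_max = σ_allow · A = 22.8 · 356.5 = 8129 N = 8.129 kN.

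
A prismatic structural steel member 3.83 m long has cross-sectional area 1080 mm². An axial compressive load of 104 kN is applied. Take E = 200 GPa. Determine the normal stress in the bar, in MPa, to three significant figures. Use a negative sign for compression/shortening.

-96.3 MPa

σ = N/A = -104000/1080 = -96.3 MPa.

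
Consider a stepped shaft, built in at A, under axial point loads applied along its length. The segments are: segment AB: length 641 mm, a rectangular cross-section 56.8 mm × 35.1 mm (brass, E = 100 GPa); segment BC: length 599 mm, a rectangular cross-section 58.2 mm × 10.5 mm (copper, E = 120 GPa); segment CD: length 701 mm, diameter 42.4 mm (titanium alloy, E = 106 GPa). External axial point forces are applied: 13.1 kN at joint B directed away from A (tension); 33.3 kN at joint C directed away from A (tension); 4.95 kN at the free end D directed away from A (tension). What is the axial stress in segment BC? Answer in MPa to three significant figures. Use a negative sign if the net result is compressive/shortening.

Internal axial forces (sectioning from the free end, tension +): N_CD = 4.95 kN, N_BC = 38.25 kN, N_AB = 51.35 kN.
A_BC = 611.1 mm².
σ_BC = N_BC/A_BC = 38250/611.1 = 62.59 MPa.

62.6 MPa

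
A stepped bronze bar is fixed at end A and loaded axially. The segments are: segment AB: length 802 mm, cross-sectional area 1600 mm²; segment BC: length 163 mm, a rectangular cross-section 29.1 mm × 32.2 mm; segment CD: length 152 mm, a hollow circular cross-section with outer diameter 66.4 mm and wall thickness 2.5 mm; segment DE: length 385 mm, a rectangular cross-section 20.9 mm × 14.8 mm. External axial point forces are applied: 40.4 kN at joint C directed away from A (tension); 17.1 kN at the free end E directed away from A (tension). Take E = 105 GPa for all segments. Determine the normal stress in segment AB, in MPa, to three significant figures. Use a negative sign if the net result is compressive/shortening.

35.9 MPa

Internal axial forces (sectioning from the free end, tension +): N_DE = 17.1 kN, N_CD = 17.1 kN, N_BC = 57.5 kN, N_AB = 57.5 kN.
σ_AB = N_AB/A_AB = 57500/1600 = 35.94 MPa.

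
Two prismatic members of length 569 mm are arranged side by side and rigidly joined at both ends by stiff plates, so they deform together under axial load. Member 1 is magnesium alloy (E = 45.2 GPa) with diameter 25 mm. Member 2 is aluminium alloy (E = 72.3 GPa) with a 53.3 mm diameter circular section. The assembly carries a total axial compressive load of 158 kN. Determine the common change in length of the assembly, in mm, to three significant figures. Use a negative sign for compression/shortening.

-0.490 mm

A_1 = 490.9 mm².
A_2 = 2231 mm².
Equal strain + equilibrium ⇒ each member carries load in proportion to AE: A₁E₁ = 22190000 N, A₂E₂ = 161300000 N, ΣAE = 183500000 N.
δ = PL/ΣAE = -158000·569/183500000 = -0.4899 mm.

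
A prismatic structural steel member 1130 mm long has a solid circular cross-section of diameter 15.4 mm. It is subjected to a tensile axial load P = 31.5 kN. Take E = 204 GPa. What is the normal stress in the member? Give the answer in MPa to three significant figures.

169 MPa

A = 186.3 mm².
σ = N/A = 31500/186.3 = 169.1 MPa.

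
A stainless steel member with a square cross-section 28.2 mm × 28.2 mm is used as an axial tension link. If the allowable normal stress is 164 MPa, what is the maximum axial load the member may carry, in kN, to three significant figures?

A = 795.2 mm².
P_max = σ_allow · A = 164 · 795.2 = 130400 N = 130.4 kN.

130 kN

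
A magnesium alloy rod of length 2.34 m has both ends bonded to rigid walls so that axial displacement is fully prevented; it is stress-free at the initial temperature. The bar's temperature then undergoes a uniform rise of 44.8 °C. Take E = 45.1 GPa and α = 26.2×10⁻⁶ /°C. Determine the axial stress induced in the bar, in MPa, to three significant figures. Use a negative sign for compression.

-52.9 MPa

Free thermal expansion αLΔT = 26.2e-6 · 2340 · 44.8 = 2.747 mm.
The walls impose strain ε = −(2.747)/2340 = -1.1738e-03; σ = Eε = 45100 · -1.1738e-03 = -52.94 MPa.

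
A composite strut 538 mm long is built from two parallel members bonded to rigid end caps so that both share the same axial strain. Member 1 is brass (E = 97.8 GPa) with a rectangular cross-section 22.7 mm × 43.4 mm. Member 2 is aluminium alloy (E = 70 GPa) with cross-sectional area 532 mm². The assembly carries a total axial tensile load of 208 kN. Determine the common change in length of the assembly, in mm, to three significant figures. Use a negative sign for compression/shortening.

0.838 mm

A_1 = 985.2 mm².
Equal strain + equilibrium ⇒ each member carries load in proportion to AE: A₁E₁ = 96350000 N, A₂E₂ = 37240000 N, ΣAE = 133600000 N.
δ = PL/ΣAE = 208000·538/133600000 = 0.8377 mm.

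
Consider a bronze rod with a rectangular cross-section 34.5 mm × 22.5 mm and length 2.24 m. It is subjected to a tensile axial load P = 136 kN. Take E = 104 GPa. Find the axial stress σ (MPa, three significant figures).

175 MPa

A = 776.2 mm².
σ = N/A = 136000/776.2 = 175.2 MPa.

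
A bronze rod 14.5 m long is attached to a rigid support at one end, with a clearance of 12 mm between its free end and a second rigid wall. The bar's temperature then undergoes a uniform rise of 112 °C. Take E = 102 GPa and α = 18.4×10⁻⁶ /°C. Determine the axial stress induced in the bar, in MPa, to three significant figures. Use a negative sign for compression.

-126 MPa

Free thermal expansion αLΔT = 18.4e-6 · 14500 · 112 = 29.88 mm.
The walls engage after the gap closes; constrained expansion = 29.88 − 12 = 17.88 mm.
The walls impose strain ε = −(17.88)/14500 = -1.2332e-03; σ = Eε = 102000 · -1.2332e-03 = -125.8 MPa.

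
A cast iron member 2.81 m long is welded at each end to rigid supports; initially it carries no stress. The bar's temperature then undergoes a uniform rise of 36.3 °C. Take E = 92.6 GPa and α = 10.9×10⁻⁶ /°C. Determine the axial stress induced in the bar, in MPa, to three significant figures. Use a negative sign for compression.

Free thermal expansion αLΔT = 10.9e-6 · 2810 · 36.3 = 1.112 mm.
The walls impose strain ε = −(1.112)/2810 = -3.9567e-04; σ = Eε = 92600 · -3.9567e-04 = -36.64 MPa.

-36.6 MPa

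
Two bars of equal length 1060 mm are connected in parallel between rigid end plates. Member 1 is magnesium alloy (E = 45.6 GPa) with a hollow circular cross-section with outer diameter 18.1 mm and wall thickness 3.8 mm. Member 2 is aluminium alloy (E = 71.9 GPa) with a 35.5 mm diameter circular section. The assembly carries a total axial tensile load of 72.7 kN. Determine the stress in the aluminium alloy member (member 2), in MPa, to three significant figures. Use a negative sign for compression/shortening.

66.2 MPa

A_1 = 170.7 mm².
A_2 = 989.8 mm².
Equal strain + equilibrium ⇒ each member carries load in proportion to AE: A₁E₁ = 7785000 N, A₂E₂ = 71170000 N, ΣAE = 78950000 N.
σ₂ = P·E₂/ΣAE = 72700·71900/78950000 = 66.21 MPa.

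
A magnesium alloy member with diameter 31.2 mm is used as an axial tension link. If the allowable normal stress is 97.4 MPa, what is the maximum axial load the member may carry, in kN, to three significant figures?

74.5 kN

A = 764.5 mm².
P_max = σ_allow · A = 97.4 · 764.5 = 74470 N = 74.47 kN.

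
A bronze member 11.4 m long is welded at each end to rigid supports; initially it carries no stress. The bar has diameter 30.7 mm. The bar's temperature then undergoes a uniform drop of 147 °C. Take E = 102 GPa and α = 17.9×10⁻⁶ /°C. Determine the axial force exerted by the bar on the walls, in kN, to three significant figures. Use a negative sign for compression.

Free thermal expansion αLΔT = 17.9e-6 · 11400 · -147 = -30 mm.
The walls impose strain ε = −(-30)/11400 = 2.6313e-03; σ = Eε = 102000 · 2.6313e-03 = 268.4 MPa.
Wall reaction R = σ·A = 268.4·740.2 = 198700 N = 198.7 kN.

199 kN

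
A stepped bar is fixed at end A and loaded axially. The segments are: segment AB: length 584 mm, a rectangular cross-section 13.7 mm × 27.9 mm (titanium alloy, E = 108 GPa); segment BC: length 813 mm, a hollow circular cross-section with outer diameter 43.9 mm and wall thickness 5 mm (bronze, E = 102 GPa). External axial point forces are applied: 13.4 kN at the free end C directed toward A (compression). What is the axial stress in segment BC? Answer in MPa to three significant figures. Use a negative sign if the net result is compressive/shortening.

-21.9 MPa

Internal axial forces (sectioning from the free end, tension +): N_BC = -13.4 kN, N_AB = -13.4 kN.
A_BC = 611 mm².
σ_BC = N_BC/A_BC = -13400/611 = -21.93 MPa.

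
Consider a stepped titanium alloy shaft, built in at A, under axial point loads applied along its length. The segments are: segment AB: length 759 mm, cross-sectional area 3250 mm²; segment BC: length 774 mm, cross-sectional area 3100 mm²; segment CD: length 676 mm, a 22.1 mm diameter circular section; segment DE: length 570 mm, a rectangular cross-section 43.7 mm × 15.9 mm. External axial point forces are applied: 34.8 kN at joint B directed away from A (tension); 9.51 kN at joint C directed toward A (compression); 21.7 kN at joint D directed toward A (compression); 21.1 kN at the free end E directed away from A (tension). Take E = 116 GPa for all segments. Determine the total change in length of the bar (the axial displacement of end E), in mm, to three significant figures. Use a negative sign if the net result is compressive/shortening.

0.168 mm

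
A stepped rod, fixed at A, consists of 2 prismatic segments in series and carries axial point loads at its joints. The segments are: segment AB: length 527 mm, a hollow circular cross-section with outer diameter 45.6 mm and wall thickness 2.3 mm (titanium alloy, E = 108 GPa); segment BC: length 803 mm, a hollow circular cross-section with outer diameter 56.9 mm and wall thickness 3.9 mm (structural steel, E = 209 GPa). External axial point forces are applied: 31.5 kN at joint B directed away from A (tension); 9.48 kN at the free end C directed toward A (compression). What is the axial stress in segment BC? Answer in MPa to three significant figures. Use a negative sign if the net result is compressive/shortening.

-14.6 MPa

Internal axial forces (sectioning from the free end, tension +): N_BC = -9.48 kN, N_AB = 22.02 kN.
A_BC = 649.4 mm².
σ_BC = N_BC/A_BC = -9480/649.4 = -14.6 MPa.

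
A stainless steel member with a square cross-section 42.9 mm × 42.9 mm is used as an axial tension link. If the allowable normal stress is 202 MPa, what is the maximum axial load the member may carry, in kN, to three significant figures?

A = 1840 mm².
P_max = σ_allow · A = 202 · 1840 = 371800 N = 371.8 kN.

372 kN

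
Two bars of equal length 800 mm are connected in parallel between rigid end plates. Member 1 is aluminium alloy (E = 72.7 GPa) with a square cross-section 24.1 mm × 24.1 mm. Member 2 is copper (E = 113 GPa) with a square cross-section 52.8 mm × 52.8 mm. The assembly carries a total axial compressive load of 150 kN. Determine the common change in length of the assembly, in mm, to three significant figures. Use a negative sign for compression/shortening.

A_1 = 580.8 mm².
A_2 = 2788 mm².
Equal strain + equilibrium ⇒ each member carries load in proportion to AE: A₁E₁ = 42220000 N, A₂E₂ = 315000000 N, ΣAE = 357300000 N.
δ = PL/ΣAE = -150000·800/357300000 = -0.3359 mm.

-0.336 mm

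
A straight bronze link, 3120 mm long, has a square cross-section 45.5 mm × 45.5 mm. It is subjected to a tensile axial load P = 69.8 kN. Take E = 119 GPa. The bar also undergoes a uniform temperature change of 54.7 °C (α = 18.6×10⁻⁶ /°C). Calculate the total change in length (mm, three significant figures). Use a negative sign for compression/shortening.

4.06 mm

A = 2070 mm².
δ_mech = NL/(AE) = 69800·3120/(2070·119000) = 0.884 mm.
δ_thermal = αLΔT = 18.6e-6·3120·54.7 = 3.174 mm.
δ = δ_mech + δ_thermal = 4.058 mm.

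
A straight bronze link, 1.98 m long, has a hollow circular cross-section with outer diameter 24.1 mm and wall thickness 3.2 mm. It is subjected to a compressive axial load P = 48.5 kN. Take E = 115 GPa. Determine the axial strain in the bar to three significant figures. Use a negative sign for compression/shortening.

A = 210.1 mm².
σ = N/A = -230.8 MPa; ε = σ/E = -230.8/115000 = -2.007e-03.

-0.00201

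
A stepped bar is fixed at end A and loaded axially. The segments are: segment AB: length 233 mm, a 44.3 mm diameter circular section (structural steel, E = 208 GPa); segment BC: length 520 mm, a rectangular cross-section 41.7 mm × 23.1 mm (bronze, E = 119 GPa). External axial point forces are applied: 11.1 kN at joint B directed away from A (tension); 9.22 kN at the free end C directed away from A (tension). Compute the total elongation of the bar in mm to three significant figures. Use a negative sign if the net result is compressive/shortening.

Internal axial forces (sectioning from the free end, tension +): N_BC = 9.22 kN, N_AB = 20.32 kN.
A_AB = 1541 mm².
A_BC = 963.3 mm².
δ_AB = 20320·233/(1541·208000) = 0.01477 mm
δ_BC = 9220·520/(963.3·119000) = 0.04183 mm
δ = Σδ_i = 0.05659 mm.

0.0566 mm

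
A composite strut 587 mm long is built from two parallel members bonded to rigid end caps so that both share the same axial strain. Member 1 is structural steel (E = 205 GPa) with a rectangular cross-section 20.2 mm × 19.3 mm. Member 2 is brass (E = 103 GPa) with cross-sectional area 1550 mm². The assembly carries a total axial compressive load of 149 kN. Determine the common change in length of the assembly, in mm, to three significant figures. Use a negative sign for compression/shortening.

A_1 = 389.9 mm².
Equal strain + equilibrium ⇒ each member carries load in proportion to AE: A₁E₁ = 79920000 N, A₂E₂ = 159600000 N, ΣAE = 239600000 N.
δ = PL/ΣAE = -149000·587/239600000 = -0.3651 mm.

-0.365 mm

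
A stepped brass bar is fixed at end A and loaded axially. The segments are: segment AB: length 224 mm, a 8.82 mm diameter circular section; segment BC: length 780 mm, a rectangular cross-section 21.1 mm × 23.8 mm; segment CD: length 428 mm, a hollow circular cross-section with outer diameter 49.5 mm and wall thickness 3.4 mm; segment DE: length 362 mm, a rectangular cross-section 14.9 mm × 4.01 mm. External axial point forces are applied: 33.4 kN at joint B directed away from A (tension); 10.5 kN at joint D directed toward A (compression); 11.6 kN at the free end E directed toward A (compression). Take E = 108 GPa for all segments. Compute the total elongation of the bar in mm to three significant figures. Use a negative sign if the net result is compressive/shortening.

-0.763 mm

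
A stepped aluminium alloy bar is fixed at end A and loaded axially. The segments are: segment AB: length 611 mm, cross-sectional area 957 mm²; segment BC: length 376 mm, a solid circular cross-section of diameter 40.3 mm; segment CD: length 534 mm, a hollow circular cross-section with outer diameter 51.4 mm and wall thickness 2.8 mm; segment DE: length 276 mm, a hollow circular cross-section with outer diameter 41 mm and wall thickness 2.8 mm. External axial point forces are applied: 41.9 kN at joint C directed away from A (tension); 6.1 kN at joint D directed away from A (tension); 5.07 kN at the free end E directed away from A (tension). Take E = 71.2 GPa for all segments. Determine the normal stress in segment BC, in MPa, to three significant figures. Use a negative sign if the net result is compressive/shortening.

Internal axial forces (sectioning from the free end, tension +): N_DE = 5.07 kN, N_CD = 11.17 kN, N_BC = 53.07 kN, N_AB = 53.07 kN.
A_BC = 1276 mm².
σ_BC = N_BC/A_BC = 53070/1276 = 41.61 MPa.

41.6 MPa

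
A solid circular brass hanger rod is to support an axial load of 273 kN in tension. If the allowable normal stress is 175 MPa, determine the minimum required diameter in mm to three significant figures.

Required area A ≥ P/σ_allow = 273000/175 = 1560 mm².
For a solid circular section, d ≥ √(4A/π) = 44.57 mm.

44.6 mm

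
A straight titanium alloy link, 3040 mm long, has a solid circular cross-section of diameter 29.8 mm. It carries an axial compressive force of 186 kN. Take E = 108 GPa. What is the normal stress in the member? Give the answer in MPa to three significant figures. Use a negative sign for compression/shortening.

A = 697.5 mm².
σ = N/A = -186000/697.5 = -266.7 MPa.

-267 MPa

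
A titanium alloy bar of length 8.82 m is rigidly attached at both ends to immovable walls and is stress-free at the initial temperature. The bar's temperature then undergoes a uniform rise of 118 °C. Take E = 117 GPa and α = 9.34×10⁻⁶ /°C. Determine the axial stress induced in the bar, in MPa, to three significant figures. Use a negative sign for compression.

Free thermal expansion αLΔT = 9.34e-6 · 8820 · 118 = 9.721 mm.
The walls impose strain ε = −(9.721)/8820 = -1.1021e-03; σ = Eε = 117000 · -1.1021e-03 = -128.9 MPa.

-129 MPa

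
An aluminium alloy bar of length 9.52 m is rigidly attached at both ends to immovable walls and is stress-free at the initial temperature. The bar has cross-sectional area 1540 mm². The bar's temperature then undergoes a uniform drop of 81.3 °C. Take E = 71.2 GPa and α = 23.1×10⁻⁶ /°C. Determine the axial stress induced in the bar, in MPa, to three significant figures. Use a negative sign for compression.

134 MPa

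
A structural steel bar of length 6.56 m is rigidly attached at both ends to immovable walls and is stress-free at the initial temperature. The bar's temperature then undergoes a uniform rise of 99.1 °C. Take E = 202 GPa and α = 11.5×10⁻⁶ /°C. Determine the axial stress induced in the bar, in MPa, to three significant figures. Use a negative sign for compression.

-230 MPa

Free thermal expansion αLΔT = 11.5e-6 · 6560 · 99.1 = 7.476 mm.
The walls impose strain ε = −(7.476)/6560 = -1.1396e-03; σ = Eε = 202000 · -1.1396e-03 = -230.2 MPa.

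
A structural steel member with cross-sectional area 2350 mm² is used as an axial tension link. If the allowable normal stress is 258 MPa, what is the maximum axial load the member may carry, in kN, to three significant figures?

606 kN

P_max = σ_allow · A = 258 · 2350 = 606300 N = 606.3 kN.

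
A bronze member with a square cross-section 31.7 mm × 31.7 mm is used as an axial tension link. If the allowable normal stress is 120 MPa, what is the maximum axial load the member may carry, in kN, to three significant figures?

121 kN

A = 1005 mm².
P_max = σ_allow · A = 120 · 1005 = 120600 N = 120.6 kN.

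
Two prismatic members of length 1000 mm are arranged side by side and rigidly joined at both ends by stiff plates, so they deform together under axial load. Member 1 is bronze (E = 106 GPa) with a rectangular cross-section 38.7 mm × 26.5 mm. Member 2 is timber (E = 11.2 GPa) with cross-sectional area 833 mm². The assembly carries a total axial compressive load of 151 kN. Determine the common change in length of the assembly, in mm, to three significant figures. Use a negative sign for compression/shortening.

A_1 = 1026 mm².
Equal strain + equilibrium ⇒ each member carries load in proportion to AE: A₁E₁ = 108700000 N, A₂E₂ = 9330000 N, ΣAE = 118000000 N.
δ = PL/ΣAE = -151000·1000/118000000 = -1.279 mm.

-1.28 mm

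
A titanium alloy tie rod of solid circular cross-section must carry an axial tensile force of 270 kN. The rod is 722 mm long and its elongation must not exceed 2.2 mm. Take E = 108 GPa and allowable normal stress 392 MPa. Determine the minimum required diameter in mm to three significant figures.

Required area A ≥ P/σ_allow = 270000/392 = 688.8 mm².
For a solid circular section, d ≥ √(4A/π) = 29.61 mm.
Elongation limit: A ≥ PL/(Eδ_allow) = 270000·722/(108000·2.2) = 820.5 mm² ⇒ d ≥ 32.32 mm.
The elongation limit governs.

32.3 mm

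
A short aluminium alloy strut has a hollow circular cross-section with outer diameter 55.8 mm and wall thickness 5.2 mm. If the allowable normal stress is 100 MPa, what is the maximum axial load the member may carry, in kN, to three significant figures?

A = 826.6 mm².
P_max = σ_allow · A = 100 · 826.6 = 82660 N = 82.66 kN.

82.7 kN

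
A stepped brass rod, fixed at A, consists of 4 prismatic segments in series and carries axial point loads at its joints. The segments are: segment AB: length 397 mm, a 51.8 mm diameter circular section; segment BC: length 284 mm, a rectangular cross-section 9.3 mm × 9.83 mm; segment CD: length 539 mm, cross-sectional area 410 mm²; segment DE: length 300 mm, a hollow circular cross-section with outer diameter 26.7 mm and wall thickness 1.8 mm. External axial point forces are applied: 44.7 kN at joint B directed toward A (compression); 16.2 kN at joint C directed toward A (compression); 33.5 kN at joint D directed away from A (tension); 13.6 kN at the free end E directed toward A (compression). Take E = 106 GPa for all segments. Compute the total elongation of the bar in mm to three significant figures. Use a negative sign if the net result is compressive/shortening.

0.00902 mm

Internal axial forces (sectioning from the free end, tension +): N_DE = -13.6 kN, N_CD = 19.9 kN, N_BC = 3.7 kN, N_AB = -41 kN.
A_AB = 2107 mm².
A_BC = 91.42 mm².
A_DE = 140.8 mm².
δ_AB = -41000·397/(2107·106000) = -0.07287 mm
δ_BC = 3700·284/(91.42·106000) = 0.1084 mm
δ_CD = 19900·539/(410·106000) = 0.2468 mm
δ_DE = -13600·300/(140.8·106000) = -0.2734 mm
δ = Σδ_i = 0.009018 mm.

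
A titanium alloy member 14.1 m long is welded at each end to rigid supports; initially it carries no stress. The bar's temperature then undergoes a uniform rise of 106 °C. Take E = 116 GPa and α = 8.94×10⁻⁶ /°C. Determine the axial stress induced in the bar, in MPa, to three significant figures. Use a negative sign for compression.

-110 MPa

Free thermal expansion αLΔT = 8.94e-6 · 14100 · 106 = 13.36 mm.
The walls impose strain ε = −(13.36)/14100 = -9.4764e-04; σ = Eε = 116000 · -9.4764e-04 = -109.9 MPa.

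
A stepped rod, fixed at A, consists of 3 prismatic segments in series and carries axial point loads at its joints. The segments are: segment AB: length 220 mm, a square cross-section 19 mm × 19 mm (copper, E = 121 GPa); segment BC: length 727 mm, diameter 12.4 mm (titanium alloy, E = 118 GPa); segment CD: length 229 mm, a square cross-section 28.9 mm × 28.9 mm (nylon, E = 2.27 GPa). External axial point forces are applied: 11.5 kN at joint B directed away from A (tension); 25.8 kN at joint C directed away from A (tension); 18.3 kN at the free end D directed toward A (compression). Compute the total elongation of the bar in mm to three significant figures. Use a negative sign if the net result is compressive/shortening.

-1.73 mm

Internal axial forces (sectioning from the free end, tension +): N_CD = -18.3 kN, N_BC = 7.5 kN, N_AB = 19 kN.
A_AB = 361 mm².
A_BC = 120.8 mm².
A_CD = 835.2 mm².
δ_AB = 19000·220/(361·121000) = 0.09569 mm
δ_BC = 7500·727/(120.8·118000) = 0.3826 mm
δ_CD = -18300·229/(835.2·2270) = -2.21 mm
δ = Σδ_i = -1.732 mm.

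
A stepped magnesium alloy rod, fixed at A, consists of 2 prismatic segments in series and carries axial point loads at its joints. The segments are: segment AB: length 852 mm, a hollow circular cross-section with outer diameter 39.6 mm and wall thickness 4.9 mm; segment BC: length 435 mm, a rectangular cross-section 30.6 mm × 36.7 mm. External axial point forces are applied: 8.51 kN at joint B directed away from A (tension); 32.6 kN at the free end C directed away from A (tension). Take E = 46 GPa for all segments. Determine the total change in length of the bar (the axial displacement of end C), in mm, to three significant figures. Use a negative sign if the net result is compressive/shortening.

1.70 mm

Internal axial forces (sectioning from the free end, tension +): N_BC = 32.6 kN, N_AB = 41.11 kN.
A_AB = 534.2 mm².
A_BC = 1123 mm².
δ_AB = 41110·852/(534.2·46000) = 1.425 mm
δ_BC = 32600·435/(1123·46000) = 0.2745 mm
δ = Σδ_i = 1.7 mm.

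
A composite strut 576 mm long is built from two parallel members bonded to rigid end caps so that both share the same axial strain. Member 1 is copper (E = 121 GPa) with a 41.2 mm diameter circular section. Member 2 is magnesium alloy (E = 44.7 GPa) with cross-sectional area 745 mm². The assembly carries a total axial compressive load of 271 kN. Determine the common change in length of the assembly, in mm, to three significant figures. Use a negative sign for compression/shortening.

A_1 = 1333 mm².
Equal strain + equilibrium ⇒ each member carries load in proportion to AE: A₁E₁ = 161300000 N, A₂E₂ = 33300000 N, ΣAE = 194600000 N.
δ = PL/ΣAE = -271000·576/194600000 = -0.8021 mm.

-0.802 mm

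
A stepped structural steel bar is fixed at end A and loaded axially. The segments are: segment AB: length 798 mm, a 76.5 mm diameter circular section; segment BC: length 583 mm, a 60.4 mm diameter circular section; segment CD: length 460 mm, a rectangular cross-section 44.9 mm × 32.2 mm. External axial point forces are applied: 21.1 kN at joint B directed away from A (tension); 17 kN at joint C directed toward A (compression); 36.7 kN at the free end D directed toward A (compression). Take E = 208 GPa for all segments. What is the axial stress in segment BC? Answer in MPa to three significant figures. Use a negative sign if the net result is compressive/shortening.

-18.7 MPa

Internal axial forces (sectioning from the free end, tension +): N_CD = -36.7 kN, N_BC = -53.7 kN, N_AB = -32.6 kN.
A_BC = 2865 mm².
σ_BC = N_BC/A_BC = -53700/2865 = -18.74 MPa.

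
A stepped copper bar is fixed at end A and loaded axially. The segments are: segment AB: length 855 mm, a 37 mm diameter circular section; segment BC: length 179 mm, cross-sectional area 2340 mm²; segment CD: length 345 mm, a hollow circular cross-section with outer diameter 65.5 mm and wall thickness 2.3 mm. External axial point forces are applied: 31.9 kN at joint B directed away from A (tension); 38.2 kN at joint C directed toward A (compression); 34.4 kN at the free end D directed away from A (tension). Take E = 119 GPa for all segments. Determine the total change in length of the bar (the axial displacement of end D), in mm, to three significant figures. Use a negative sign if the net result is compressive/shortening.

Internal axial forces (sectioning from the free end, tension +): N_CD = 34.4 kN, N_BC = -3.8 kN, N_AB = 28.1 kN.
A_AB = 1075 mm².
A_CD = 456.7 mm².
δ_AB = 28100·855/(1075·119000) = 0.1878 mm
δ_BC = -3800·179/(2340·119000) = -0.002443 mm
δ_CD = 34400·345/(456.7·119000) = 0.2184 mm
δ = Σδ_i = 0.4037 mm.

0.404 mm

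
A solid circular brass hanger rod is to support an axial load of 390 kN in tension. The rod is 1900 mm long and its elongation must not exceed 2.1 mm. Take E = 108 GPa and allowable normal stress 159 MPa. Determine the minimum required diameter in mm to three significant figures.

Required area A ≥ P/σ_allow = 390000/159 = 2453 mm².
For a solid circular section, d ≥ √(4A/π) = 55.88 mm.
Elongation limit: A ≥ PL/(Eδ_allow) = 390000·1900/(108000·2.1) = 3267 mm² ⇒ d ≥ 64.5 mm.
The elongation limit governs.

64.5 mm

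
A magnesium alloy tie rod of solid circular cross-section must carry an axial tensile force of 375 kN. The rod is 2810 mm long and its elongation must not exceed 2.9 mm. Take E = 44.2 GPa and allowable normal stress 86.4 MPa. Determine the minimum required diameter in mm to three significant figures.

Required area A ≥ P/σ_allow = 375000/86.4 = 4340 mm².
For a solid circular section, d ≥ √(4A/π) = 74.34 mm.
Elongation limit: A ≥ PL/(Eδ_allow) = 375000·2810/(44200·2.9) = 8221 mm² ⇒ d ≥ 102.3 mm.
The elongation limit governs.

102 mm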